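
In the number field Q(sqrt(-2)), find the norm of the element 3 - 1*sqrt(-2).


N(a + b*sqrt(d)) = a^2 - d*b^2
= (3)^2 - (-2)*(-1)^2
= 9 + 2
= 11

11


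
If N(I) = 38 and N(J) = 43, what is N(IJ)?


N(IJ) = N(I) * N(J)
= 38 * 43
= 1634

1634


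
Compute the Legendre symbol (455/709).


p = 709 is prime, so compute (455/709) with the reciprocity algorithm (Jacobi-symbol steps: pull out 2s via (2/n), flip via reciprocity, reduce):
  reciprocity: (455/709) -> +(709/455)
  reduce: (254/455)
  pull out 2: (2/455) = +1  (since 455 mod 8 = 7)
  reciprocity: (127/455) -> -(455/127)
  reduce: (74/127)
  pull out 2: (2/127) = +1  (since 127 mod 8 = 7)
  reciprocity: (37/127) -> +(127/37)
  reduce: (16/37)
  pull out 2: (2/37) = -1  (since 37 mod 8 = 5)
  pull out 2: (2/37) = -1  (since 37 mod 8 = 5)
  pull out 2: (2/37) = -1  (since 37 mod 8 = 5)
  pull out 2: (2/37) = -1  (since 37 mod 8 = 5)
  (1/37) = 1
Product of signs = -1
(455/709) = -1

-1


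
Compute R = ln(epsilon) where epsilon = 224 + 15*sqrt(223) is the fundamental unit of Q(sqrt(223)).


epsilon = 224 + 15*sqrt(223)
= 447.9978
R = ln(447.9978)
= 6.1048

6.1048


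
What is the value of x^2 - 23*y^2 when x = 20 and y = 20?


x^2 - d*y^2
= 20^2 - 23*20^2
= 400 - 9200
= -8800

-8800


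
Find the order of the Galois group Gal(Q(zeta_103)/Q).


|Gal(Q(zeta_103)/Q)| = phi(103)
= 102

102


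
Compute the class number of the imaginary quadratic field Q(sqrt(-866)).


K = Q(sqrt(-866)). d mod 4 = 2, so D = disc(K) = 4d = -3464
h(K) equals the number of primitive reduced positive-definite forms (a, b, c) = a*x^2 + b*x*y + c*y^2 with b^2 - 4ac = D,
where reduced means |b| <= a <= c, with b >= 0 whenever |b| = a or a = c, and primitive means gcd(a, b, c) = 1.
Reduced forces 3a^2 <= |D| = 3464, so 1 <= a <= 33; b must have the parity of D, and c = (b^2 - D)/(4a) must be an integer >= a.
Enumerate a = 1..33, b in [-a, a]:
  a=1: (1, 0, 866)  [1]
  a=2: (2, 0, 433)  [1]
  a=3: (3, -2, 289), (3, 2, 289)  [2]
  a=4: none
  a=5: (5, -4, 174), (5, 4, 174)  [2]
  a=6: (6, -4, 145), (6, 4, 145)  [2]
  a=7: (7, -6, 125), (7, 6, 125)  [2]
  a=8: none
  a=9: (9, -8, 98), (9, 8, 98)  [2]
  a=10: (10, -4, 87), (10, 4, 87)  [2]
  a=11: (11, -10, 81), (11, 10, 81)  [2]
  a=12..13: none
  a=14: (14, -8, 63), (14, 8, 63)  [2]
  a=15: (15, -14, 61), (15, -4, 58), (15, 4, 58), (15, 14, 61)  [4]
  a=16: none
  a=17: (17, -2, 51), (17, 2, 51)  [2]
  a=18: (18, -8, 49), (18, 8, 49)  [2]
  a=19..20: none
  a=21: (21, -20, 46), (21, -8, 42), (21, 8, 42), (21, 20, 46)  [4]
  a=22: (22, -12, 41), (22, 12, 41)  [2]
  a=23: (23, -20, 42), (23, 20, 42)  [2]
  a=24: none
  a=25: (25, -6, 35), (25, 6, 35)  [2]
  a=26: none
  a=27: (27, -10, 33), (27, 10, 33)  [2]
  a=28: none
  a=29: (29, -4, 30), (29, 4, 30)  [2]
  a=30: (30, -16, 31), (30, 16, 31)  [2]
  a=31..32: none
  a=33: (33, -32, 34), (33, 32, 34)  [2]
Total reduced forms: 1 + 1 + 2 + 2 + 2 + 2 + 2 + 2 + 2 + 2 + 4 + 2 + 2 + 4 + 2 + 2 + 2 + 2 + 2 + 2 + 2 = 44
h = 44

44


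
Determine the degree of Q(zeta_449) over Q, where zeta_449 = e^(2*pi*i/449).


The degree equals Euler's totient phi(449).
449 = 449
phi(449) = 448

448


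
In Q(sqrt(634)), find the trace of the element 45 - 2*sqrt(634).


Tr(a + b*sqrt(d)) = (a + b*sqrt(d)) + (a - b*sqrt(d)) = 2a
= 2 * (45)
= 90

90


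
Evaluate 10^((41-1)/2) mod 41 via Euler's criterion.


p = 41 is prime and the exponent is (p-1)/2 = 20, so by Euler's criterion 10^20 = (10/41) = +1 or -1 mod 41.
Compute by square-and-multiply:
  20 = 16 + 4 (binary 10100)
  Repeated squaring mod 41: 10^1 = 10, 10^2 = 18, 10^4 = 37, 10^8 = 16, 10^16 = 10
  10^20 = 10^16 * 10^4 = 10 * 37 mod 41
    10 * 37 = 370 = 1 mod 41
  10^20 = 1 mod 41
Result 1: 10 is a quadratic residue mod 41.
10^20 mod 41 = 1

1


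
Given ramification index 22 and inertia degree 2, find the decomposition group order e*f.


|D_P| = e * f
= 22 * 2
= 44

44


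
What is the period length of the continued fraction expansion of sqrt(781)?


Run the CF algorithm for sqrt(781).
a_0 = floor(sqrt(781)) = 27; set m_0=0, q_0=1.
Recurrence: m' = q*a - m,  q' = (d - m'^2)/q,  a' = floor((a_0 + m')/q').
  step 1: m=27, q=52, a=1
  step 2: m=25, q=3, a=17
  step 3: m=26, q=35, a=1
  step 4: m=9, q=20, a=1
  step 5: m=11, q=33, a=1
  step 6: m=22, q=9, a=5
  step 7: m=23, q=28, a=1
  step 8: m=5, q=27, a=1
  step 9: m=22, q=11, a=4
  step 10: m=22, q=27, a=1
  step 11: m=5, q=28, a=1
  step 12: m=23, q=9, a=5
  step 13: m=22, q=33, a=1
  step 14: m=11, q=20, a=1
  step 15: m=9, q=35, a=1
  step 16: m=26, q=3, a=17
  step 17: m=25, q=52, a=1
  step 18: m=27, q=1, a=54
a_18 = 2*a_0 = 54, so the period closes here.
sqrt(781) = [27; 1, 17, 1, 1, 1, 5, 1, 1, 4, 1, 1, 5, 1, 1, 1, 17, 1, 54]
Period length = 18

18


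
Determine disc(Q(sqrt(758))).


For K = Q(sqrt(d)) with d squarefree: disc(K) = d if d = 1 mod 4, and disc(K) = 4d if d = 2 or 3 mod 4.
Here d = 758, and d mod 4 = 2.
d = 2 mod 4, not 1 (O_K = Z[sqrt(d)]), so disc(K) = 4d = 4 * (758) = 3032

3032


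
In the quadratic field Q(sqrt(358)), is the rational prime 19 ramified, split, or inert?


K = Q(sqrt(358)). Since d mod 4 = 2, disc(K) = 1432.
Check p | disc: 1432 mod 19 = 7.
p does not divide disc. Compute Legendre symbol (d/p):
16^((19-1)/2) mod 19 = 1
(d/p) = 1, so p splits: (p) = P*P' with e=1, f=1, g=2.
Therefore p is split.

split


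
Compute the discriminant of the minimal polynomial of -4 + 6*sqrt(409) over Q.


The element -4 + 6*sqrt(409) has minimal polynomial:
x^2 + 8*x - 14708
Discriminant = (8)^2 - 4*(-14708)
= 64 + 58832
= 58896

58896


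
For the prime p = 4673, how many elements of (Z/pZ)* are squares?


For prime p, the number of non-zero quadratic residues is (p-1)/2.
= (4673-1)/2
= 2336

2336


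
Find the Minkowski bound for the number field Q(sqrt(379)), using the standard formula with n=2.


d = 379, d mod 4 = 3, so disc(K) = 4d = 1516; |disc(K)| = 1516
Real quadratic field, so n = 2, s = r2 = 0, r1 = 2
M = (n!/n^n) * (4/pi)^s * sqrt(|disc(K)|) = (2!/2^2) * (4/pi)^0 * sqrt(1516)
= 0.5 * 1.000000 * 38.935845
= 19.4679

19.4679


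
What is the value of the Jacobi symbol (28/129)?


Compute (28/129) via quadratic reciprocity:
  pull out 2: (2/129) = +1  (since 129 mod 8 = 1)
  pull out 2: (2/129) = +1  (since 129 mod 8 = 1)
  reciprocity: (7/129) -> +(129/7)
  reduce: (3/7)
  reciprocity: (3/7) -> -(7/3)
  reduce: (1/3)
  (1/3) = 1
Product of signs = -1

-1


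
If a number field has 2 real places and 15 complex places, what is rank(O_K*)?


By Dirichlet's unit theorem:
rank = r1 + r2 - 1
= 2 + 15 - 1
= 16

16


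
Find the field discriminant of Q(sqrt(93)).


For K = Q(sqrt(d)) with d squarefree: disc(K) = d if d = 1 mod 4, and disc(K) = 4d if d = 2 or 3 mod 4.
Here d = 93, and d mod 4 = 1.
d = 1 mod 4 (O_K = Z[(1+sqrt(d))/2]), so disc(K) = d = 93

93


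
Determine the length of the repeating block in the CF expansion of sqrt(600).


Run the CF algorithm for sqrt(600).
a_0 = floor(sqrt(600)) = 24; set m_0=0, q_0=1.
Recurrence: m' = q*a - m,  q' = (d - m'^2)/q,  a' = floor((a_0 + m')/q').
  step 1: m=24, q=24, a=2
  step 2: m=24, q=1, a=48
a_2 = 2*a_0 = 48, so the period closes here.
sqrt(600) = [24; 2, 48]
Period length = 2

2


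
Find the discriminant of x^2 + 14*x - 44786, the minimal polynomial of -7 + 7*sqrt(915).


The element -7 + 7*sqrt(915) has minimal polynomial:
x^2 + 14*x - 44786
Discriminant = (14)^2 - 4*(-44786)
= 196 + 179144
= 179340

179340


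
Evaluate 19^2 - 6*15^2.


x^2 - d*y^2
= 19^2 - 6*15^2
= 361 - 1350
= -989

-989


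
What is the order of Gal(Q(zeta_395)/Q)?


|Gal(Q(zeta_395)/Q)| = phi(395)
= 312

312


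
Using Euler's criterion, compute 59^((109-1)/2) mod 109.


p = 109 is prime and the exponent is (p-1)/2 = 54, so by Euler's criterion 59^54 = (59/109) = +1 or -1 mod 109.
Compute by square-and-multiply:
  54 = 32 + 16 + 4 + 2 (binary 110110)
  Repeated squaring mod 109: 59^1 = 59, 59^2 = 102, 59^4 = 49, 59^8 = 3, 59^16 = 9, 59^32 = 81
  59^54 = 59^32 * 59^16 * 59^4 * 59^2 = 81 * 9 * 49 * 102 mod 109
    81 * 9 = 729 = 75 mod 109
    75 * 49 = 3675 = 78 mod 109
    78 * 102 = 7956 = 108 mod 109
  59^54 = 108 mod 109
Result 108 = p - 1 = -1 mod 109: 59 is a quadratic non-residue mod 109. As a residue in [0, p-1] the value is 108.
59^54 mod 109 = 108

108


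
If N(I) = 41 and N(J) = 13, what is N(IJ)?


N(IJ) = N(I) * N(J)
= 41 * 13
= 533

533


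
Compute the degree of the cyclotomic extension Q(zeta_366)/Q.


The degree equals Euler's totient phi(366).
366 = 2 * 3 * 61
phi(366) = 120

120


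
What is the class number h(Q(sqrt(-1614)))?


K = Q(sqrt(-1614)). d mod 4 = 2, so D = disc(K) = 4d = -6456
h(K) equals the number of primitive reduced positive-definite forms (a, b, c) = a*x^2 + b*x*y + c*y^2 with b^2 - 4ac = D,
where reduced means |b| <= a <= c, with b >= 0 whenever |b| = a or a = c, and primitive means gcd(a, b, c) = 1.
Reduced forces 3a^2 <= |D| = 6456, so 1 <= a <= 46; b must have the parity of D, and c = (b^2 - D)/(4a) must be an integer >= a.
Enumerate a = 1..46, b in [-a, a]:
  a=1: (1, 0, 1614)  [1]
  a=2: (2, 0, 807)  [1]
  a=3: (3, 0, 538)  [1]
  a=4: none
  a=5: (5, -2, 323), (5, 2, 323)  [2]
  a=6: (6, 0, 269)  [1]
  a=7..9: none
  a=10: (10, -8, 163), (10, 8, 163)  [2]
  a=11: (11, -10, 149), (11, 10, 149)  [2]
  a=12..14: none
  a=15: (15, -12, 110), (15, 12, 110)  [2]
  a=16: none
  a=17: (17, -2, 95), (17, 2, 95)  [2]
  a=18: none
  a=19: (19, -2, 85), (19, 2, 85)  [2]
  a=20..21: none
  a=22: (22, -12, 75), (22, 12, 75)  [2]
  a=23..24: none
  a=25: (25, -12, 66), (25, 12, 66)  [2]
  a=26..29: none
  a=30: (30, -12, 55), (30, 12, 55)  [2]
  a=31..32: none
  a=33: (33, -12, 50), (33, 12, 50)  [2]
  a=34: (34, -32, 55), (34, 32, 55)  [2]
  a=35..37: none
  a=38: (38, -36, 51), (38, 36, 51)  [2]
  a=39..46: none
Total reduced forms: 1 + 1 + 1 + 2 + 1 + 2 + 2 + 2 + 2 + 2 + 2 + 2 + 2 + 2 + 2 + 2 = 28
h = 28

28


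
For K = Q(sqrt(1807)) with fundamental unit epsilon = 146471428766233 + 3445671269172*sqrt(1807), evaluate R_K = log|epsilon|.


epsilon = 146471428766233 + 3445671269172*sqrt(1807)
= 2.9294e+14
R = ln(2.9294e+14)
= 33.3110

33.3110


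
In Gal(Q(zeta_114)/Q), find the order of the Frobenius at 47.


The Frobenius at p in Gal(Q(zeta_n)/Q) = (Z/nZ)* is the class of p, so its order is ord_114(47), the smallest k >= 1 with 47^k = 1 mod 114.
n = 114 = 2 * 3 * 19, phi(114) = 36; the order divides phi(n).
Divisors of 36: 1, 2, 3, 4, 6, 9, 12, 18, 36
Repeated squaring mod 114: 47^1 = 47, 47^2 = 43, 47^4 = 25, 47^8 = 55, 47^16 = 61, 47^32 = 73
Test divisors in increasing order:
  k=1: 47^1 = 47 mod 114
  k=2: 47^2 = 43 mod 114
  k=3: 47^3 = 43 * 47 = 83 mod 114
  k=4: 47^4 = 25 mod 114
  k=6: 47^6 = 25 * 43 = 49 mod 114
  k=9: 47^9 = 55 * 47 = 77 mod 114
  k=12: 47^12 = 55 * 25 = 7 mod 114
  k=18: 47^18 = 61 * 43 = 1 mod 114  <- first divisor giving 1
Order = 18

18


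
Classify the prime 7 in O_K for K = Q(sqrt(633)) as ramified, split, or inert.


K = Q(sqrt(633)). Since d mod 4 = 1, disc(K) = 633.
Check p | disc: 633 mod 7 = 3.
p does not divide disc. Compute Legendre symbol (d/p):
3^((7-1)/2) mod 7 = -1
(d/p) = -1, so p is inert: (p) stays prime with e=1, f=2, g=1.
Therefore p is inert.

inert


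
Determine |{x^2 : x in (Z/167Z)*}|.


For prime p, the number of non-zero quadratic residues is (p-1)/2.
= (167-1)/2
= 83

83


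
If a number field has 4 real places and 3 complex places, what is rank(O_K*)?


By Dirichlet's unit theorem:
rank = r1 + r2 - 1
= 4 + 3 - 1
= 6

6


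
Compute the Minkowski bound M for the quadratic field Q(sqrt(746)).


d = 746, d mod 4 = 2, so disc(K) = 4d = 2984; |disc(K)| = 2984
Real quadratic field, so n = 2, s = r2 = 0, r1 = 2
M = (n!/n^n) * (4/pi)^s * sqrt(|disc(K)|) = (2!/2^2) * (4/pi)^0 * sqrt(2984)
= 0.5 * 1.000000 * 54.626001
= 27.3130

27.3130


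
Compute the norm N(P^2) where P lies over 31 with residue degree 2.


N(P^a) = p^(a*f)
= 31^(2*2)
= 31^4
= 923521

923521


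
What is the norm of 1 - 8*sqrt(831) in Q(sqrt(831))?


N(a + b*sqrt(d)) = a^2 - d*b^2
= (1)^2 - (831)*(-8)^2
= 1 - 53184
= -53183

-53183


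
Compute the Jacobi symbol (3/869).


Compute (3/869) via quadratic reciprocity:
  reciprocity: (3/869) -> +(869/3)
  reduce: (2/3)
  pull out 2: (2/3) = -1  (since 3 mod 8 = 3)
  (1/3) = 1
Product of signs = -1

-1


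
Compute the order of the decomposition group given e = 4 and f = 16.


|D_P| = e * f
= 4 * 16
= 64

64


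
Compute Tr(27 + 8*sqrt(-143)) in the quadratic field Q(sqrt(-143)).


Tr(a + b*sqrt(d)) = (a + b*sqrt(d)) + (a - b*sqrt(d)) = 2a
= 2 * (27)
= 54

54


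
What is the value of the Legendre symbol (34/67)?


p = 67 is prime, so compute (34/67) with the reciprocity algorithm (Jacobi-symbol steps: pull out 2s via (2/n), flip via reciprocity, reduce):
  pull out 2: (2/67) = -1  (since 67 mod 8 = 3)
  reciprocity: (17/67) -> +(67/17)
  reduce: (16/17)
  pull out 2: (2/17) = +1  (since 17 mod 8 = 1)
  pull out 2: (2/17) = +1  (since 17 mod 8 = 1)
  pull out 2: (2/17) = +1  (since 17 mod 8 = 1)
  pull out 2: (2/17) = +1  (since 17 mod 8 = 1)
  (1/17) = 1
Product of signs = -1
(34/67) = -1

-1


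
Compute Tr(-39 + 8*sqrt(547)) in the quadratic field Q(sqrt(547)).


Tr(a + b*sqrt(d)) = (a + b*sqrt(d)) + (a - b*sqrt(d)) = 2a
= 2 * (-39)
= -78

-78


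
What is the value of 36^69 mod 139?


p = 139 is prime and the exponent is (p-1)/2 = 69, so by Euler's criterion 36^69 = (36/139) = +1 or -1 mod 139.
Compute by square-and-multiply:
  69 = 64 + 4 + 1 (binary 1000101)
  Repeated squaring mod 139: 36^1 = 36, 36^2 = 45, 36^4 = 79, 36^8 = 125, 36^16 = 57, 36^32 = 52, 36^64 = 63
  36^69 = 36^64 * 36^4 * 36^1 = 63 * 79 * 36 mod 139
    63 * 79 = 4977 = 112 mod 139
    112 * 36 = 4032 = 1 mod 139
  36^69 = 1 mod 139
Result 1: 36 is a quadratic residue mod 139.
36^69 mod 139 = 1

1


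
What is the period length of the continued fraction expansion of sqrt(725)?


Run the CF algorithm for sqrt(725).
a_0 = floor(sqrt(725)) = 26; set m_0=0, q_0=1.
Recurrence: m' = q*a - m,  q' = (d - m'^2)/q,  a' = floor((a_0 + m')/q').
  step 1: m=26, q=49, a=1
  step 2: m=23, q=4, a=12
  step 3: m=25, q=25, a=2
  step 4: m=25, q=4, a=12
  step 5: m=23, q=49, a=1
  step 6: m=26, q=1, a=52
a_6 = 2*a_0 = 52, so the period closes here.
sqrt(725) = [26; 1, 12, 2, 12, 1, 52]
Period length = 6

6


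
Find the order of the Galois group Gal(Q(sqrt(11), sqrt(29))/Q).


The 2 square roots of distinct primes are multiplicatively independent over Q,
so [K:Q] = 2^2 and Gal(K/Q) is isomorphic to (Z/2Z)^2.
|Gal| = 2^2 = 4

4


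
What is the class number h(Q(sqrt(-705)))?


K = Q(sqrt(-705)). d mod 4 = 3, so D = disc(K) = 4d = -2820
h(K) equals the number of primitive reduced positive-definite forms (a, b, c) = a*x^2 + b*x*y + c*y^2 with b^2 - 4ac = D,
where reduced means |b| <= a <= c, with b >= 0 whenever |b| = a or a = c, and primitive means gcd(a, b, c) = 1.
Reduced forces 3a^2 <= |D| = 2820, so 1 <= a <= 30; b must have the parity of D, and c = (b^2 - D)/(4a) must be an integer >= a.
Enumerate a = 1..30, b in [-a, a]:
  a=1: (1, 0, 705)  [1]
  a=2: (2, 2, 353)  [1]
  a=3: (3, 0, 235)  [1]
  a=4: none
  a=5: (5, 0, 141)  [1]
  a=6: (6, 6, 119)  [1]
  a=7: (7, -6, 102), (7, 6, 102)  [2]
  a=8..9: none
  a=10: (10, 10, 73)  [1]
  a=11..12: none
  a=13: (13, -12, 57), (13, 12, 57)  [2]
  a=14: (14, -6, 51), (14, 6, 51)  [2]
  a=15: (15, 0, 47)  [1]
  a=16: none
  a=17: (17, -6, 42), (17, 6, 42)  [2]
  a=18: none
  a=19: (19, -12, 39), (19, 12, 39)  [2]
  a=20: none
  a=21: (21, -6, 34), (21, 6, 34)  [2]
  a=22: none
  a=23: (23, -20, 35), (23, 20, 35)  [2]
  a=24..25: none
  a=26: (26, -14, 29), (26, 14, 29)  [2]
  a=27..29: none
  a=30: (30, 30, 31)  [1]
Total reduced forms: 1 + 1 + 1 + 1 + 1 + 2 + 1 + 2 + 2 + 1 + 2 + 2 + 2 + 2 + 2 + 1 = 24
h = 24

24


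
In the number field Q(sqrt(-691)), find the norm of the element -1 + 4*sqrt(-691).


N(a + b*sqrt(d)) = a^2 - d*b^2
= (-1)^2 - (-691)*(4)^2
= 1 + 11056
= 11057

11057


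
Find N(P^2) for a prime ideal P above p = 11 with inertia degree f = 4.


N(P^a) = p^(a*f)
= 11^(2*4)
= 11^8
= 214358881

214358881


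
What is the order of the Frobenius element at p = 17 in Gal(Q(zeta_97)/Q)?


The Frobenius at p in Gal(Q(zeta_n)/Q) = (Z/nZ)* is the class of p, so its order is ord_97(17), the smallest k >= 1 with 17^k = 1 mod 97.
n = 97 = 97, phi(97) = 96; the order divides phi(n).
Divisors of 96: 1, 2, 3, 4, 6, 8, 12, 16, 24, 32, 48, 96
Repeated squaring mod 97: 17^1 = 17, 17^2 = 95, 17^4 = 4, 17^8 = 16, 17^16 = 62, 17^32 = 61, 17^64 = 35
Test divisors in increasing order:
  k=1: 17^1 = 17 mod 97
  k=2: 17^2 = 95 mod 97
  k=3: 17^3 = 95 * 17 = 63 mod 97
  k=4: 17^4 = 4 mod 97
  k=6: 17^6 = 4 * 95 = 89 mod 97
  k=8: 17^8 = 16 mod 97
  k=12: 17^12 = 16 * 4 = 64 mod 97
  k=16: 17^16 = 62 mod 97
  k=24: 17^24 = 62 * 16 = 22 mod 97
  k=32: 17^32 = 61 mod 97
  k=48: 17^48 = 61 * 62 = 96 mod 97
  k=96: 17^96 = 35 * 61 = 1 mod 97  <- first divisor giving 1
Order = 96

96


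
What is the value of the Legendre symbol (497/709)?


p = 709 is prime, so compute (497/709) with the reciprocity algorithm (Jacobi-symbol steps: pull out 2s via (2/n), flip via reciprocity, reduce):
  reciprocity: (497/709) -> +(709/497)
  reduce: (212/497)
  pull out 2: (2/497) = +1  (since 497 mod 8 = 1)
  pull out 2: (2/497) = +1  (since 497 mod 8 = 1)
  reciprocity: (53/497) -> +(497/53)
  reduce: (20/53)
  pull out 2: (2/53) = -1  (since 53 mod 8 = 5)
  pull out 2: (2/53) = -1  (since 53 mod 8 = 5)
  reciprocity: (5/53) -> +(53/5)
  reduce: (3/5)
  reciprocity: (3/5) -> +(5/3)
  reduce: (2/3)
  pull out 2: (2/3) = -1  (since 3 mod 8 = 3)
  (1/3) = 1
Product of signs = -1
(497/709) = -1

-1


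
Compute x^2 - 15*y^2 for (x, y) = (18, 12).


x^2 - d*y^2
= 18^2 - 15*12^2
= 324 - 2160
= -1836

-1836


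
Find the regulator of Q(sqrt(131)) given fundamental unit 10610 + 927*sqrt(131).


epsilon = 10610 + 927*sqrt(131)
= 21220.0000
R = ln(21220.0000)
= 9.9627

9.9627


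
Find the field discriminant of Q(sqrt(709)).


For K = Q(sqrt(d)) with d squarefree: disc(K) = d if d = 1 mod 4, and disc(K) = 4d if d = 2 or 3 mod 4.
Here d = 709, and d mod 4 = 1.
d = 1 mod 4 (O_K = Z[(1+sqrt(d))/2]), so disc(K) = d = 709

709


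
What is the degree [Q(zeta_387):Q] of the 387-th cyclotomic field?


The degree equals Euler's totient phi(387).
387 = 3^2 * 43
phi(387) = 252

252


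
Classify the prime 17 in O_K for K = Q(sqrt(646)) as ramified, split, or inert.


K = Q(sqrt(646)). Since d mod 4 = 2, disc(K) = 2584.
Check p | disc: 2584 mod 17 = 0.
p divides disc, so p ramifies: (p) = P^2 with e=2, f=1, g=1.
Therefore p is ramified.

ramified


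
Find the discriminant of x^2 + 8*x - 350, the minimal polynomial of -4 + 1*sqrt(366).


The element -4 + 1*sqrt(366) has minimal polynomial:
x^2 + 8*x - 350
Discriminant = (8)^2 - 4*(-350)
= 64 + 1400
= 1464

1464


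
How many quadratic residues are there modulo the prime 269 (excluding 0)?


For prime p, the number of non-zero quadratic residues is (p-1)/2.
= (269-1)/2
= 134

134


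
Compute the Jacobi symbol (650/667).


Compute (650/667) via quadratic reciprocity:
  pull out 2: (2/667) = -1  (since 667 mod 8 = 3)
  reciprocity: (325/667) -> +(667/325)
  reduce: (17/325)
  reciprocity: (17/325) -> +(325/17)
  reduce: (2/17)
  pull out 2: (2/17) = +1  (since 17 mod 8 = 1)
  (1/17) = 1
Product of signs = -1

-1


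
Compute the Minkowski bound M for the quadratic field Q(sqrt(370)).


d = 370, d mod 4 = 2, so disc(K) = 4d = 1480; |disc(K)| = 1480
Real quadratic field, so n = 2, s = r2 = 0, r1 = 2
M = (n!/n^n) * (4/pi)^s * sqrt(|disc(K)|) = (2!/2^2) * (4/pi)^0 * sqrt(1480)
= 0.5 * 1.000000 * 38.470768
= 19.2354

19.2354


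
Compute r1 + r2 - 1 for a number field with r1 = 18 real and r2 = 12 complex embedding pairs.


By Dirichlet's unit theorem:
rank = r1 + r2 - 1
= 18 + 12 - 1
= 29

29


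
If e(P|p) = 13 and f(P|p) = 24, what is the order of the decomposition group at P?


|D_P| = e * f
= 13 * 24
= 312

312


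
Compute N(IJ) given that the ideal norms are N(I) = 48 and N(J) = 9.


N(IJ) = N(I) * N(J)
= 48 * 9
= 432

432


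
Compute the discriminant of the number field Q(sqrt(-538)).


For K = Q(sqrt(d)) with d squarefree: disc(K) = d if d = 1 mod 4, and disc(K) = 4d if d = 2 or 3 mod 4.
Here d = -538, and d mod 4 = 2.
d = 2 mod 4, not 1 (O_K = Z[sqrt(d)]), so disc(K) = 4d = 4 * (-538) = -2152

-2152


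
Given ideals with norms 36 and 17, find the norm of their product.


N(IJ) = N(I) * N(J)
= 36 * 17
= 612

612


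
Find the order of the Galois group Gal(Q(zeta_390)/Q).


|Gal(Q(zeta_390)/Q)| = phi(390)
= 96

96


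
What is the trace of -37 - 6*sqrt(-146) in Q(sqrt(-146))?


Tr(a + b*sqrt(d)) = (a + b*sqrt(d)) + (a - b*sqrt(d)) = 2a
= 2 * (-37)
= -74

-74


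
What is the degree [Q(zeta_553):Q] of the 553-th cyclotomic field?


The degree equals Euler's totient phi(553).
553 = 7 * 79
phi(553) = 468

468


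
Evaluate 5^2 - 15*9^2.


x^2 - d*y^2
= 5^2 - 15*9^2
= 25 - 1215
= -1190

-1190


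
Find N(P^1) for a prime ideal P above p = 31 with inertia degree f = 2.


N(P^a) = p^(a*f)
= 31^(1*2)
= 31^2
= 961

961


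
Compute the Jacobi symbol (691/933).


Compute (691/933) via quadratic reciprocity:
  reciprocity: (691/933) -> +(933/691)
  reduce: (242/691)
  pull out 2: (2/691) = -1  (since 691 mod 8 = 3)
  reciprocity: (121/691) -> +(691/121)
  reduce: (86/121)
  pull out 2: (2/121) = +1  (since 121 mod 8 = 1)
  reciprocity: (43/121) -> +(121/43)
  reduce: (35/43)
  reciprocity: (35/43) -> -(43/35)
  reduce: (8/35)
  pull out 2: (2/35) = -1  (since 35 mod 8 = 3)
  pull out 2: (2/35) = -1  (since 35 mod 8 = 3)
  pull out 2: (2/35) = -1  (since 35 mod 8 = 3)
  (1/35) = 1
Product of signs = -1

-1


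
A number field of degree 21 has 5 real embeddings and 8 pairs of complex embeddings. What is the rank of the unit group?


By Dirichlet's unit theorem:
rank = r1 + r2 - 1
= 5 + 8 - 1
= 12

12


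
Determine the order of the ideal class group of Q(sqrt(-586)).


K = Q(sqrt(-586)). d mod 4 = 2, so D = disc(K) = 4d = -2344
h(K) equals the number of primitive reduced positive-definite forms (a, b, c) = a*x^2 + b*x*y + c*y^2 with b^2 - 4ac = D,
where reduced means |b| <= a <= c, with b >= 0 whenever |b| = a or a = c, and primitive means gcd(a, b, c) = 1.
Reduced forces 3a^2 <= |D| = 2344, so 1 <= a <= 27; b must have the parity of D, and c = (b^2 - D)/(4a) must be an integer >= a.
Enumerate a = 1..27, b in [-a, a]:
  a=1: (1, 0, 586)  [1]
  a=2: (2, 0, 293)  [1]
  a=3..4: none
  a=5: (5, -4, 118), (5, 4, 118)  [2]
  a=6: none
  a=7: (7, -6, 85), (7, 6, 85)  [2]
  a=8..9: none
  a=10: (10, -4, 59), (10, 4, 59)  [2]
  a=11..12: none
  a=13: (13, -10, 47), (13, 10, 47)  [2]
  a=14: (14, -8, 43), (14, 8, 43)  [2]
  a=15..16: none
  a=17: (17, -6, 35), (17, 6, 35)  [2]
  a=18..22: none
  a=23: (23, -18, 29), (23, 18, 29)  [2]
  a=24: none
  a=25: (25, -16, 26), (25, 16, 26)  [2]
  a=26..27: none
Total reduced forms: 1 + 1 + 2 + 2 + 2 + 2 + 2 + 2 + 2 + 2 = 18
h = 18

18


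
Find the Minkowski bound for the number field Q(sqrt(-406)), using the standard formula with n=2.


d = -406, d mod 4 = 2, so disc(K) = 4d = -1624; |disc(K)| = 1624
Imaginary quadratic field, so n = 2, s = r2 = 1, r1 = 0
M = (n!/n^n) * (4/pi)^s * sqrt(|disc(K)|) = (2!/2^2) * (4/pi)^1 * sqrt(1624)
= 0.5 * 1.273240 * 40.298883
= 25.6551

25.6551


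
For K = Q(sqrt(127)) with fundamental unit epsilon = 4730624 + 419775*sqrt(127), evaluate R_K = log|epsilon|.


epsilon = 4730624 + 419775*sqrt(127)
= 9.4612e+06
R = ln(9.4612e+06)
= 16.0627

16.0627


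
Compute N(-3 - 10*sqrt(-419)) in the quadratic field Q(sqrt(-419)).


N(a + b*sqrt(d)) = a^2 - d*b^2
= (-3)^2 - (-419)*(-10)^2
= 9 + 41900
= 41909

41909


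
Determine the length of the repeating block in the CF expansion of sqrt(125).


Run the CF algorithm for sqrt(125).
a_0 = floor(sqrt(125)) = 11; set m_0=0, q_0=1.
Recurrence: m' = q*a - m,  q' = (d - m'^2)/q,  a' = floor((a_0 + m')/q').
  step 1: m=11, q=4, a=5
  step 2: m=9, q=11, a=1
  step 3: m=2, q=11, a=1
  step 4: m=9, q=4, a=5
  step 5: m=11, q=1, a=22
a_5 = 2*a_0 = 22, so the period closes here.
sqrt(125) = [11; 5, 1, 1, 5, 22]
Period length = 5

5


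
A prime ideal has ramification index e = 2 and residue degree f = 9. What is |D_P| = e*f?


|D_P| = e * f
= 2 * 9
= 18

18


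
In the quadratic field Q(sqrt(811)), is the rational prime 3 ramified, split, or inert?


K = Q(sqrt(811)). Since d mod 4 = 3, disc(K) = 3244.
Check p | disc: 3244 mod 3 = 1.
p does not divide disc. Compute Legendre symbol (d/p):
1^((3-1)/2) mod 3 = 1
(d/p) = 1, so p splits: (p) = P*P' with e=1, f=1, g=2.
Therefore p is split.

split


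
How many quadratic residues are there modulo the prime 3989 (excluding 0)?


For prime p, the number of non-zero quadratic residues is (p-1)/2.
= (3989-1)/2
= 1994

1994


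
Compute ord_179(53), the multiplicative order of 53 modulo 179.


We want ord_179(53), the smallest k >= 1 with 53^k = 1 mod 179.
n = 179 = 179, phi(179) = 178; the order divides phi(n).
Divisors of 178: 1, 2, 89, 178
Repeated squaring mod 179: 53^1 = 53, 53^2 = 124, 53^4 = 161, 53^8 = 145, 53^16 = 82, 53^32 = 101, 53^64 = 177, 53^128 = 4
Test divisors in increasing order:
  k=1: 53^1 = 53 mod 179
  k=2: 53^2 = 124 mod 179
  k=89: 53^89 = 177 * 82 * 145 * 53 = 178 mod 179
  k=178: 53^178 = 4 * 101 * 82 * 124 = 1 mod 179  <- first divisor giving 1
Order = 178

178


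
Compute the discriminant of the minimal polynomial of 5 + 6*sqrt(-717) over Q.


The element 5 + 6*sqrt(-717) has minimal polynomial:
x^2 - 10*x + 25837
Discriminant = (-10)^2 - 4*(25837)
= 100 - 103348
= -103248

-103248


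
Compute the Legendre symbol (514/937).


p = 937 is prime, so compute (514/937) with the reciprocity algorithm (Jacobi-symbol steps: pull out 2s via (2/n), flip via reciprocity, reduce):
  pull out 2: (2/937) = +1  (since 937 mod 8 = 1)
  reciprocity: (257/937) -> +(937/257)
  reduce: (166/257)
  pull out 2: (2/257) = +1  (since 257 mod 8 = 1)
  reciprocity: (83/257) -> +(257/83)
  reduce: (8/83)
  pull out 2: (2/83) = -1  (since 83 mod 8 = 3)
  pull out 2: (2/83) = -1  (since 83 mod 8 = 3)
  pull out 2: (2/83) = -1  (since 83 mod 8 = 3)
  (1/83) = 1
Product of signs = -1
(514/937) = -1

-1


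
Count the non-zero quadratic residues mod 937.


For prime p, the number of non-zero quadratic residues is (p-1)/2.
= (937-1)/2
= 468

468


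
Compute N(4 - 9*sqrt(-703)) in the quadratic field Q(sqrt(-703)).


N(a + b*sqrt(d)) = a^2 - d*b^2
= (4)^2 - (-703)*(-9)^2
= 16 + 56943
= 56959

56959


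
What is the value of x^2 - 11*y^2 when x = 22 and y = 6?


x^2 - d*y^2
= 22^2 - 11*6^2
= 484 - 396
= 88

88


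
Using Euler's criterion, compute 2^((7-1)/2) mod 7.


p = 7 is prime and the exponent is (p-1)/2 = 3, so by Euler's criterion 2^3 = (2/7) = +1 or -1 mod 7.
Compute by square-and-multiply:
  3 = 2 + 1 (binary 11)
  Repeated squaring mod 7: 2^1 = 2, 2^2 = 4
  2^3 = 2^2 * 2^1 = 4 * 2 mod 7
    4 * 2 = 8 = 1 mod 7
  2^3 = 1 mod 7
Result 1: 2 is a quadratic residue mod 7.
2^3 mod 7 = 1

1


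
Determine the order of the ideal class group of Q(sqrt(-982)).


K = Q(sqrt(-982)). d mod 4 = 2, so D = disc(K) = 4d = -3928
h(K) equals the number of primitive reduced positive-definite forms (a, b, c) = a*x^2 + b*x*y + c*y^2 with b^2 - 4ac = D,
where reduced means |b| <= a <= c, with b >= 0 whenever |b| = a or a = c, and primitive means gcd(a, b, c) = 1.
Reduced forces 3a^2 <= |D| = 3928, so 1 <= a <= 36; b must have the parity of D, and c = (b^2 - D)/(4a) must be an integer >= a.
Enumerate a = 1..36, b in [-a, a]:
  a=1: (1, 0, 982)  [1]
  a=2: (2, 0, 491)  [1]
  a=3..16: none
  a=17: (17, -4, 58), (17, 4, 58)  [2]
  a=18: none
  a=19: (19, -10, 53), (19, 10, 53)  [2]
  a=20..28: none
  a=29: (29, -4, 34), (29, 4, 34)  [2]
  a=30: none
  a=31: (31, -28, 38), (31, 28, 38)  [2]
  a=32..36: none
Total reduced forms: 1 + 1 + 2 + 2 + 2 + 2 = 10
h = 10

10


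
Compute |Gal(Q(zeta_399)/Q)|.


|Gal(Q(zeta_399)/Q)| = phi(399)
= 216

216


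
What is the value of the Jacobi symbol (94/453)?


Compute (94/453) via quadratic reciprocity:
  pull out 2: (2/453) = -1  (since 453 mod 8 = 5)
  reciprocity: (47/453) -> +(453/47)
  reduce: (30/47)
  pull out 2: (2/47) = +1  (since 47 mod 8 = 7)
  reciprocity: (15/47) -> -(47/15)
  reduce: (2/15)
  pull out 2: (2/15) = +1  (since 15 mod 8 = 7)
  (1/15) = 1
Product of signs = 1

1


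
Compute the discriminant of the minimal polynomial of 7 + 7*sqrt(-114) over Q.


The element 7 + 7*sqrt(-114) has minimal polynomial:
x^2 - 14*x + 5635
Discriminant = (-14)^2 - 4*(5635)
= 196 - 22540
= -22344

-22344


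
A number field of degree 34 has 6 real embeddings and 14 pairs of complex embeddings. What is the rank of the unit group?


By Dirichlet's unit theorem:
rank = r1 + r2 - 1
= 6 + 14 - 1
= 19

19


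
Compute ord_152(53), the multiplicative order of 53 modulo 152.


We want ord_152(53), the smallest k >= 1 with 53^k = 1 mod 152.
n = 152 = 2^3 * 19, phi(152) = 72; the order divides phi(n).
Divisors of 72: 1, 2, 3, 4, 6, 8, 9, 12, 18, 24, 36, 72
Repeated squaring mod 152: 53^1 = 53, 53^2 = 73, 53^4 = 9, 53^8 = 81, 53^16 = 25, 53^32 = 17, 53^64 = 137
Test divisors in increasing order:
  k=1: 53^1 = 53 mod 152
  k=2: 53^2 = 73 mod 152
  k=3: 53^3 = 73 * 53 = 69 mod 152
  k=4: 53^4 = 9 mod 152
  k=6: 53^6 = 9 * 73 = 49 mod 152
  k=8: 53^8 = 81 mod 152
  k=9: 53^9 = 81 * 53 = 37 mod 152
  k=12: 53^12 = 81 * 9 = 121 mod 152
  k=18: 53^18 = 25 * 73 = 1 mod 152  <- first divisor giving 1
Order = 18

18


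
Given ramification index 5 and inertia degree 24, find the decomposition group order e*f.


|D_P| = e * f
= 5 * 24
= 120

120


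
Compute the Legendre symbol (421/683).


p = 683 is prime, so compute (421/683) with the reciprocity algorithm (Jacobi-symbol steps: pull out 2s via (2/n), flip via reciprocity, reduce):
  reciprocity: (421/683) -> +(683/421)
  reduce: (262/421)
  pull out 2: (2/421) = -1  (since 421 mod 8 = 5)
  reciprocity: (131/421) -> +(421/131)
  reduce: (28/131)
  pull out 2: (2/131) = -1  (since 131 mod 8 = 3)
  pull out 2: (2/131) = -1  (since 131 mod 8 = 3)
  reciprocity: (7/131) -> -(131/7)
  reduce: (5/7)
  reciprocity: (5/7) -> +(7/5)
  reduce: (2/5)
  pull out 2: (2/5) = -1  (since 5 mod 8 = 5)
  (1/5) = 1
Product of signs = -1
(421/683) = -1

-1


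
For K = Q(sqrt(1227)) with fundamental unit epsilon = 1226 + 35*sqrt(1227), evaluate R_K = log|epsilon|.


epsilon = 1226 + 35*sqrt(1227)
= 2451.9996
R = ln(2451.9996)
= 7.8047

7.8047


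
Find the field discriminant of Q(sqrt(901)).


For K = Q(sqrt(d)) with d squarefree: disc(K) = d if d = 1 mod 4, and disc(K) = 4d if d = 2 or 3 mod 4.
Here d = 901, and d mod 4 = 1.
d = 1 mod 4 (O_K = Z[(1+sqrt(d))/2]), so disc(K) = d = 901

901


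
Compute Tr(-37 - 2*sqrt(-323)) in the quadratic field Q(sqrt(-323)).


Tr(a + b*sqrt(d)) = (a + b*sqrt(d)) + (a - b*sqrt(d)) = 2a
= 2 * (-37)
= -74

-74


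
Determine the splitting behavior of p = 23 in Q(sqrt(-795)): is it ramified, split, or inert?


K = Q(sqrt(-795)). Since d mod 4 = 1, disc(K) = -795.
Check p | disc: -795 mod 23 = 10.
p does not divide disc. Compute Legendre symbol (d/p):
10^((23-1)/2) mod 23 = -1
(d/p) = -1, so p is inert: (p) stays prime with e=1, f=2, g=1.
Therefore p is inert.

inert


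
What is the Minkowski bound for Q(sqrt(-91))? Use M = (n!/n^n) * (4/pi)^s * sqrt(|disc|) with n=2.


d = -91, d mod 4 = 1, so disc(K) = d = -91; |disc(K)| = 91
Imaginary quadratic field, so n = 2, s = r2 = 1, r1 = 0
M = (n!/n^n) * (4/pi)^s * sqrt(|disc(K)|) = (2!/2^2) * (4/pi)^1 * sqrt(91)
= 0.5 * 1.273240 * 9.539392
= 6.0730

6.0730


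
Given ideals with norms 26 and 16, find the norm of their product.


N(IJ) = N(I) * N(J)
= 26 * 16
= 416

416


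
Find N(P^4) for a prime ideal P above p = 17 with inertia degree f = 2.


N(P^a) = p^(a*f)
= 17^(4*2)
= 17^8
= 6975757441

6975757441


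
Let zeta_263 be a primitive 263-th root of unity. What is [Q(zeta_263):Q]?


The degree equals Euler's totient phi(263).
263 = 263
phi(263) = 262

262


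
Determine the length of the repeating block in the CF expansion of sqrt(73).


Run the CF algorithm for sqrt(73).
a_0 = floor(sqrt(73)) = 8; set m_0=0, q_0=1.
Recurrence: m' = q*a - m,  q' = (d - m'^2)/q,  a' = floor((a_0 + m')/q').
  step 1: m=8, q=9, a=1
  step 2: m=1, q=8, a=1
  step 3: m=7, q=3, a=5
  step 4: m=8, q=3, a=5
  step 5: m=7, q=8, a=1
  step 6: m=1, q=9, a=1
  step 7: m=8, q=1, a=16
a_7 = 2*a_0 = 16, so the period closes here.
sqrt(73) = [8; 1, 1, 5, 5, 1, 1, 16]
Period length = 7

7


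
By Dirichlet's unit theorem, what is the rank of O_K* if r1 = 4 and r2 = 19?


By Dirichlet's unit theorem:
rank = r1 + r2 - 1
= 4 + 19 - 1
= 22

22


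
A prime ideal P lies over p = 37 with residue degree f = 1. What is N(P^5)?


N(P^a) = p^(a*f)
= 37^(5*1)
= 37^5
= 69343957

69343957


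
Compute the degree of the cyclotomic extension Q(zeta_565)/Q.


The degree equals Euler's totient phi(565).
565 = 5 * 113
phi(565) = 448

448


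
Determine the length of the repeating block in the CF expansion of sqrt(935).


Run the CF algorithm for sqrt(935).
a_0 = floor(sqrt(935)) = 30; set m_0=0, q_0=1.
Recurrence: m' = q*a - m,  q' = (d - m'^2)/q,  a' = floor((a_0 + m')/q').
  step 1: m=30, q=35, a=1
  step 2: m=5, q=26, a=1
  step 3: m=21, q=19, a=2
  step 4: m=17, q=34, a=1
  step 5: m=17, q=19, a=2
  step 6: m=21, q=26, a=1
  step 7: m=5, q=35, a=1
  step 8: m=30, q=1, a=60
a_8 = 2*a_0 = 60, so the period closes here.
sqrt(935) = [30; 1, 1, 2, 1, 2, 1, 1, 60]
Period length = 8

8


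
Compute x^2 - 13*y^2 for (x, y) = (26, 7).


x^2 - d*y^2
= 26^2 - 13*7^2
= 676 - 637
= 39

39


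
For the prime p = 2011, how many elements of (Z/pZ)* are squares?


For prime p, the number of non-zero quadratic residues is (p-1)/2.
= (2011-1)/2
= 1005

1005


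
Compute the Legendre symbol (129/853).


p = 853 is prime, so compute (129/853) with the reciprocity algorithm (Jacobi-symbol steps: pull out 2s via (2/n), flip via reciprocity, reduce):
  reciprocity: (129/853) -> +(853/129)
  reduce: (79/129)
  reciprocity: (79/129) -> +(129/79)
  reduce: (50/79)
  pull out 2: (2/79) = +1  (since 79 mod 8 = 7)
  reciprocity: (25/79) -> +(79/25)
  reduce: (4/25)
  pull out 2: (2/25) = +1  (since 25 mod 8 = 1)
  pull out 2: (2/25) = +1  (since 25 mod 8 = 1)
  (1/25) = 1
Product of signs = 1
(129/853) = 1

1


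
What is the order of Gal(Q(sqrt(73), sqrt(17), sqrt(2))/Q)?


The 3 square roots of distinct primes are multiplicatively independent over Q,
so [K:Q] = 2^3 and Gal(K/Q) is isomorphic to (Z/2Z)^3.
|Gal| = 2^3 = 8

8


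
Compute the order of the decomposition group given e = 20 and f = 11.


|D_P| = e * f
= 20 * 11
= 220

220


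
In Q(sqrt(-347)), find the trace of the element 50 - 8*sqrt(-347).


Tr(a + b*sqrt(d)) = (a + b*sqrt(d)) + (a - b*sqrt(d)) = 2a
= 2 * (50)
= 100

100


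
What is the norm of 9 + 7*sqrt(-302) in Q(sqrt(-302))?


N(a + b*sqrt(d)) = a^2 - d*b^2
= (9)^2 - (-302)*(7)^2
= 81 + 14798
= 14879

14879


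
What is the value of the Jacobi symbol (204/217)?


Compute (204/217) via quadratic reciprocity:
  pull out 2: (2/217) = +1  (since 217 mod 8 = 1)
  pull out 2: (2/217) = +1  (since 217 mod 8 = 1)
  reciprocity: (51/217) -> +(217/51)
  reduce: (13/51)
  reciprocity: (13/51) -> +(51/13)
  reduce: (12/13)
  pull out 2: (2/13) = -1  (since 13 mod 8 = 5)
  pull out 2: (2/13) = -1  (since 13 mod 8 = 5)
  reciprocity: (3/13) -> +(13/3)
  reduce: (1/3)
  (1/3) = 1
Product of signs = 1

1


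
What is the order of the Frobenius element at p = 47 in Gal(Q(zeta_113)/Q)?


The Frobenius at p in Gal(Q(zeta_n)/Q) = (Z/nZ)* is the class of p, so its order is ord_113(47), the smallest k >= 1 with 47^k = 1 mod 113.
n = 113 = 113, phi(113) = 112; the order divides phi(n).
Divisors of 112: 1, 2, 4, 7, 8, 14, 16, 28, 56, 112
Repeated squaring mod 113: 47^1 = 47, 47^2 = 62, 47^4 = 2, 47^8 = 4, 47^16 = 16, 47^32 = 30, 47^64 = 109
Test divisors in increasing order:
  k=1: 47^1 = 47 mod 113
  k=2: 47^2 = 62 mod 113
  k=4: 47^4 = 2 mod 113
  k=7: 47^7 = 2 * 62 * 47 = 65 mod 113
  k=8: 47^8 = 4 mod 113
  k=14: 47^14 = 4 * 2 * 62 = 44 mod 113
  k=16: 47^16 = 16 mod 113
  k=28: 47^28 = 16 * 4 * 2 = 15 mod 113
  k=56: 47^56 = 30 * 16 * 4 = 112 mod 113
  k=112: 47^112 = 109 * 30 * 16 = 1 mod 113  <- first divisor giving 1
Order = 112

112


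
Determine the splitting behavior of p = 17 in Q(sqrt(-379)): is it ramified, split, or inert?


K = Q(sqrt(-379)). Since d mod 4 = 1, disc(K) = -379.
Check p | disc: -379 mod 17 = 12.
p does not divide disc. Compute Legendre symbol (d/p):
12^((17-1)/2) mod 17 = -1
(d/p) = -1, so p is inert: (p) stays prime with e=1, f=2, g=1.
Therefore p is inert.

inert


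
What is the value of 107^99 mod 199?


p = 199 is prime and the exponent is (p-1)/2 = 99, so by Euler's criterion 107^99 = (107/199) = +1 or -1 mod 199.
Compute by square-and-multiply:
  99 = 64 + 32 + 2 + 1 (binary 1100011)
  Repeated squaring mod 199: 107^1 = 107, 107^2 = 106, 107^4 = 92, 107^8 = 106, 107^16 = 92, 107^32 = 106, 107^64 = 92
  107^99 = 107^64 * 107^32 * 107^2 * 107^1 = 92 * 106 * 106 * 107 mod 199
    92 * 106 = 9752 = 1 mod 199
    1 * 106 = 106 = 106 mod 199
    106 * 107 = 11342 = 198 mod 199
  107^99 = 198 mod 199
Result 198 = p - 1 = -1 mod 199: 107 is a quadratic non-residue mod 199. As a residue in [0, p-1] the value is 198.
107^99 mod 199 = 198

198


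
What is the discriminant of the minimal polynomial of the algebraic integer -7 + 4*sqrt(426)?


The element -7 + 4*sqrt(426) has minimal polynomial:
x^2 + 14*x - 6767
Discriminant = (14)^2 - 4*(-6767)
= 196 + 27068
= 27264

27264


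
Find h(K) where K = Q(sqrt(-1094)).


K = Q(sqrt(-1094)). d mod 4 = 2, so D = disc(K) = 4d = -4376
h(K) equals the number of primitive reduced positive-definite forms (a, b, c) = a*x^2 + b*x*y + c*y^2 with b^2 - 4ac = D,
where reduced means |b| <= a <= c, with b >= 0 whenever |b| = a or a = c, and primitive means gcd(a, b, c) = 1.
Reduced forces 3a^2 <= |D| = 4376, so 1 <= a <= 38; b must have the parity of D, and c = (b^2 - D)/(4a) must be an integer >= a.
Enumerate a = 1..38, b in [-a, a]:
  a=1: (1, 0, 1094)  [1]
  a=2: (2, 0, 547)  [1]
  a=3: (3, -2, 365), (3, 2, 365)  [2]
  a=4: none
  a=5: (5, -2, 219), (5, 2, 219)  [2]
  a=6: (6, -4, 183), (6, 4, 183)  [2]
  a=7..8: none
  a=9: (9, -4, 122), (9, 4, 122)  [2]
  a=10: (10, -8, 111), (10, 8, 111)  [2]
  a=11..14: none
  a=15: (15, -8, 74), (15, -2, 73), (15, 2, 73), (15, 8, 74)  [4]
  a=16..17: none
  a=18: (18, -4, 61), (18, 4, 61)  [2]
  a=19..24: none
  a=25: (25, -18, 47), (25, 18, 47)  [2]
  a=26: none
  a=27: (27, -22, 45), (27, 22, 45)  [2]
  a=28..29: none
  a=30: (30, -28, 43), (30, -8, 37), (30, 8, 37), (30, 28, 43)  [4]
  a=31..38: none
Total reduced forms: 1 + 1 + 2 + 2 + 2 + 2 + 2 + 4 + 2 + 2 + 2 + 4 = 26
h = 26

26


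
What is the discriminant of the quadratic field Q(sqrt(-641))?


For K = Q(sqrt(d)) with d squarefree: disc(K) = d if d = 1 mod 4, and disc(K) = 4d if d = 2 or 3 mod 4.
Here d = -641, and d mod 4 = 3.
d = 3 mod 4, not 1 (O_K = Z[sqrt(d)]), so disc(K) = 4d = 4 * (-641) = -2564

-2564


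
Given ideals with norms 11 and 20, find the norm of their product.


N(IJ) = N(I) * N(J)
= 11 * 20
= 220

220


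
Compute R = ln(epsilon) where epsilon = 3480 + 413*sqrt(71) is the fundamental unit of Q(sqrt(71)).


epsilon = 3480 + 413*sqrt(71)
= 6959.9999
R = ln(6959.9999)
= 8.8479

8.8479


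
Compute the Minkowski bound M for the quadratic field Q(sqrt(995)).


d = 995, d mod 4 = 3, so disc(K) = 4d = 3980; |disc(K)| = 3980
Real quadratic field, so n = 2, s = r2 = 0, r1 = 2
M = (n!/n^n) * (4/pi)^s * sqrt(|disc(K)|) = (2!/2^2) * (4/pi)^0 * sqrt(3980)
= 0.5 * 1.000000 * 63.087241
= 31.5436

31.5436
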